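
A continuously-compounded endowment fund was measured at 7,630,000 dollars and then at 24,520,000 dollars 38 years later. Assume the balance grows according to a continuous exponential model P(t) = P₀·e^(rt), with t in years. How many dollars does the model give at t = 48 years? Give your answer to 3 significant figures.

≈ 33,300,000 dollars

r = ln(24520000/7630000) / 38 ≈ 0.030721 per year
P(48) = 7630000 · e^(0.030721·48) = 7630000 · 4.36934 ≈ 33338069.44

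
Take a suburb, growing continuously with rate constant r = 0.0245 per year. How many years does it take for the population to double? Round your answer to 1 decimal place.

doubling time ≈ 28.3 years

doubling time = ln(2) / |r| = 0.69315 / 0.0245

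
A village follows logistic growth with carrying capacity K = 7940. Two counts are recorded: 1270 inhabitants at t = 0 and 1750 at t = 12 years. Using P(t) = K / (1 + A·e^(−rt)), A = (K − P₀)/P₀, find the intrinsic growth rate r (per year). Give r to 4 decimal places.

r ≈ 0.0329 per year

A = (7940 − 1270)/1270 = 5.25197
1750 = 7940/(1 + 5.25197·e^(−r·12)) → e^(−12r) = (4.53714 − 1)/5.25197 = 0.673489
r = −ln(0.673489)/12 = 0.39528/12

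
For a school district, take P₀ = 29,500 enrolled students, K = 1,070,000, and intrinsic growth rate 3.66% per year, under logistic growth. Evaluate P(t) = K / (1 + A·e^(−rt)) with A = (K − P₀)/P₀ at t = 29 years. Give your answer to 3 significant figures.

A = (1070000 − 29500)/29500 = 35.27119
P(29) = 1070000 / (1 + 35.27119·e^(−0.0366·29)) = 1070000 / (1 + 35.27119·0.345971)
= 1070000 / 13.20281 ≈ 81043.34

≈ 81,000 enrolled students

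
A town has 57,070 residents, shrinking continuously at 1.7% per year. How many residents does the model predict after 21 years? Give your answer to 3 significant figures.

≈ 39,900 residents

P(21) = 57070 · e^(-0.017·21) = 57070 · e^(-0.357)
= 57070 · 0.69977 ≈ 39936.02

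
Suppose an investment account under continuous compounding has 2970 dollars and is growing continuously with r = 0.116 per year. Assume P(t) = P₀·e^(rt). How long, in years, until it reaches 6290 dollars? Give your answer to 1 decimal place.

t ≈ 6.5 years

6290 = 2970 · e^(0.116·t)
t = ln(6290/2970) / 0.116 = ln(2.11785) / 0.116 = 0.7504 / 0.116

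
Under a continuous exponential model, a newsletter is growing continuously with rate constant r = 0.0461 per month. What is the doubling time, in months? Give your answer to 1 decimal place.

doubling time = ln(2) / |r| = 0.69315 / 0.0461

doubling time ≈ 15.0 months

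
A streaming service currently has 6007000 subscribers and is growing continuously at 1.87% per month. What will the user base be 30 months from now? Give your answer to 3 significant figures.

≈ 10,500,000 subscribers

P(30) = 6007000 · e^(0.0187·30) = 6007000 · e^(0.561)
= 6007000 · 1.75242 ≈ 10526811.26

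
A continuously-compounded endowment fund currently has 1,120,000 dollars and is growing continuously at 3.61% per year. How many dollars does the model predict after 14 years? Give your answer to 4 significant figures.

≈ 1,857,000 dollars

P(14) = 1120000 · e^(0.0361·14) = 1120000 · e^(0.5054)
= 1120000 · 1.65765 ≈ 1856566.26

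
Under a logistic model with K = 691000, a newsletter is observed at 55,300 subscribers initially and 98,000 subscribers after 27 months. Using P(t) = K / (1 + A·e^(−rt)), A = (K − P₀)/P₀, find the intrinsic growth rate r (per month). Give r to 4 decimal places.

A = (691000 − 55300)/55300 = 11.49548
98000 = 691000/(1 + 11.49548·e^(−r·27)) → e^(−27r) = (7.05102 − 1)/11.49548 = 0.526383
r = −ln(0.526383)/27 = 0.64173/27

r ≈ 0.0238 per month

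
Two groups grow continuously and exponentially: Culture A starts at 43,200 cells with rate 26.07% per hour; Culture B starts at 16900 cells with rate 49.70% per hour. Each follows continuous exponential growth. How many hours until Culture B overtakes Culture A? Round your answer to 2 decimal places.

43200·e^(0.2607t) = 16900·e^(0.497t)
43200/16900 = e^((0.497 − 0.2607)t) → ln(2.55621) = 0.2363·t
t = 0.93853 / 0.2363

t ≈ 3.97 hours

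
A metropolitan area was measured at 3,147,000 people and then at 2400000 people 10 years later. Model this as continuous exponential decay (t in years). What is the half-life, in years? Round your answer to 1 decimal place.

half-life ≈ 25.6 years

r = ln(2400000/3147000) / 10 = ln(0.76263) / 10 ≈ -0.027098 per year
half-life = ln 2 / |r| = 0.69315 / 0.027098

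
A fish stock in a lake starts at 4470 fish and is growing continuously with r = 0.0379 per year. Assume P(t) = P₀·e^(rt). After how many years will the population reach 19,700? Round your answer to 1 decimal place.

19700 = 4470 · e^(0.0379·t)
t = ln(19700/4470) / 0.0379 = ln(4.40716) / 0.0379 = 1.48323 / 0.0379

t ≈ 39.1 years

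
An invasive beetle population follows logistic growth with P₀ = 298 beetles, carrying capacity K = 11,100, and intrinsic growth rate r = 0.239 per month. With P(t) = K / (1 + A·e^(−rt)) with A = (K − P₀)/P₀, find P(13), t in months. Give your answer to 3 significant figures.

≈ 4,230 beetles

A = (11100 − 298)/298 = 36.24832
P(13) = 11100 / (1 + 36.24832·e^(−0.239·13)) = 11100 / (1 + 36.24832·0.044735)
= 11100 / 2.62157 ≈ 4234.11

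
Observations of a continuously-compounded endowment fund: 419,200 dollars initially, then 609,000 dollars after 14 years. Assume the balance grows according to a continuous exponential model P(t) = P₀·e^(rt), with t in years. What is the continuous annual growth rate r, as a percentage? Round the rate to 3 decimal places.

r ≈ 2.668% per year

609000 = 419200 · e^(r·14)
e^(14r) = 609000/419200 = 1.45277
r = ln(1.45277) / 14 = 0.37347 / 14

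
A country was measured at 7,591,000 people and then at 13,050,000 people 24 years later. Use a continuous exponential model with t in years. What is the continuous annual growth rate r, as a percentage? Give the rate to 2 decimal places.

13050000 = 7591000 · e^(r·24)
e^(24r) = 13050000/7591000 = 1.71914
r = ln(1.71914) / 24 = 0.54182 / 24

r ≈ 2.26% per year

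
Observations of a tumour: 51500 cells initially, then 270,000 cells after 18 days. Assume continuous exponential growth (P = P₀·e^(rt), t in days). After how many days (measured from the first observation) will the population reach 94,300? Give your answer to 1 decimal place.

r = ln(270000/51500) / 18 ≈ 0.092047 per day
t = ln(94300/51500) / r = 0.6049 / 0.092047 ≈ 6.572

t ≈ 6.6 days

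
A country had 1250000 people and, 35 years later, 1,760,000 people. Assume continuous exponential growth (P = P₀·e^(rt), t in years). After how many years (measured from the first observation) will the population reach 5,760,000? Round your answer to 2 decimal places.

r = ln(1760000/1250000) / 35 ≈ 0.009776 per year
t = ln(5760000/1250000) / r = 1.52779 / 0.009776 ≈ 156.275

t ≈ 156.28 years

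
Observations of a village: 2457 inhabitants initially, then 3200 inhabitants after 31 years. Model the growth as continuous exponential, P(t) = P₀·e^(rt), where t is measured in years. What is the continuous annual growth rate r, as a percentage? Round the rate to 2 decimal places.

3200 = 2457 · e^(r·31)
e^(31r) = 3200/2457 = 1.3024
r = ln(1.3024) / 31 = 0.26421 / 31

r ≈ 0.85% per year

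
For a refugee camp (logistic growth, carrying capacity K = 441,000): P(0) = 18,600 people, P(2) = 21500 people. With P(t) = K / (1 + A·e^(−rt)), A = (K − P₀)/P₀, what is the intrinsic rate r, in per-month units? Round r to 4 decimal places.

A = (441000 − 18600)/18600 = 22.70968
21500 = 441000/(1 + 22.70968·e^(−r·2)) → e^(−2r) = (20.51163 − 1)/22.70968 = 0.859177
r = −ln(0.859177)/2 = 0.15178/2

r ≈ 0.0759 per month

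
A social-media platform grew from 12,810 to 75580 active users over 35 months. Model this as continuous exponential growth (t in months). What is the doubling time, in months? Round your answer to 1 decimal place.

doubling time ≈ 13.7 months

r = ln(75580/12810) / 35 = ln(5.90008) / 35 ≈ 0.050713 per month
doubling time = ln 2 / |r| = 0.69315 / 0.050713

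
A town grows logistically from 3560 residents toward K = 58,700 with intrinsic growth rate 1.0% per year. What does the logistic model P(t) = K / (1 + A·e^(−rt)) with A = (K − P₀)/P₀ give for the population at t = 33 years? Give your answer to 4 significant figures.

A = (58700 − 3560)/3560 = 15.48876
P(33) = 58700 / (1 + 15.48876·e^(−0.01·33)) = 58700 / (1 + 15.48876·0.718924)
= 58700 / 12.13524 ≈ 4837.15

≈ 4,837 residents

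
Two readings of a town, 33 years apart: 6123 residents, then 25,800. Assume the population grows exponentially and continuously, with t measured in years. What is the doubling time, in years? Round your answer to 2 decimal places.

r = ln(25800/6123) / 33 = ln(4.21362) / 33 ≈ 0.043586 per year
doubling time = ln 2 / |r| = 0.69315 / 0.043586

doubling time ≈ 15.90 years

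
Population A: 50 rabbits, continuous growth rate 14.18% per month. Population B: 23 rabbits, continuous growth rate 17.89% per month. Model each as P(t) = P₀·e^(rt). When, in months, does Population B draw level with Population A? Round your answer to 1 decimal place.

t ≈ 20.9 months

50·e^(0.1418t) = 23·e^(0.1789t)
50/23 = e^((0.1789 − 0.1418)t) → ln(2.17391) = 0.0371·t
t = 0.77653 / 0.0371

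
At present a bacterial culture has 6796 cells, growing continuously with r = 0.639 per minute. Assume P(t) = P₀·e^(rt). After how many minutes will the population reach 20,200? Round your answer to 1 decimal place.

t ≈ 1.7 minutes

20200 = 6796 · e^(0.639·t)
t = ln(20200/6796) / 0.639 = ln(2.97234) / 0.639 = 1.08935 / 0.639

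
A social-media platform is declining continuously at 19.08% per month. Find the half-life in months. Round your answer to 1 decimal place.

half-life = ln(2) / |r| = 0.69315 / 0.1908

half-life ≈ 3.6 months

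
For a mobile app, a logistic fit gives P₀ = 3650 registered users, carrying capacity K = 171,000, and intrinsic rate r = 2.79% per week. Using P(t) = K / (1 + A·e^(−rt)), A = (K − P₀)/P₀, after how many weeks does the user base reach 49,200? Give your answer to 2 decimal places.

A = (171000 − 3650)/3650 = 45.84932
49200 = 171000/(1 + 45.84932·e^(−0.0279t)) → 1 + 45.84932·e^(−0.0279t) = 3.47561
e^(−0.0279t) = 0.053994 → t = ln(18.52041)/0.0279 = 2.91887/0.0279

t ≈ 104.62 weeks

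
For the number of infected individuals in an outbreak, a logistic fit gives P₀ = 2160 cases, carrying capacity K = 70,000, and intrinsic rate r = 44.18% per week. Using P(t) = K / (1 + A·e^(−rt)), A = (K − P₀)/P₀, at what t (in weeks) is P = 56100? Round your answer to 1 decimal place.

A = (70000 − 2160)/2160 = 31.40741
56100 = 70000/(1 + 31.40741·e^(−0.4418t)) → 1 + 31.40741·e^(−0.4418t) = 1.24777
e^(−0.4418t) = 0.007889 → t = ln(126.75939)/0.4418 = 4.84229/0.4418

t ≈ 11.0 weeks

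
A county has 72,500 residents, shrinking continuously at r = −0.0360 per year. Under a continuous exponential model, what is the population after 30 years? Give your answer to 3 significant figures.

≈ 24,600 residents

P(30) = 72500 · e^(-0.036·30) = 72500 · e^(-1.08)
= 72500 · 0.3396 ≈ 24620.68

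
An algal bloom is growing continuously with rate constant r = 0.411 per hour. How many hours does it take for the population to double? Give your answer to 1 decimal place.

doubling time = ln(2) / |r| = 0.69315 / 0.411

doubling time ≈ 1.7 hours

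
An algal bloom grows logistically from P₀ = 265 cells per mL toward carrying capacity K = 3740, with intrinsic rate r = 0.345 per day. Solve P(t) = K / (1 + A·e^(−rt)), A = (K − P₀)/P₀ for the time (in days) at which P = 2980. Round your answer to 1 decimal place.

t ≈ 11.4 days

A = (3740 − 265)/265 = 13.11321
2980 = 3740/(1 + 13.11321·e^(−0.345t)) → 1 + 13.11321·e^(−0.345t) = 1.25503
e^(−0.345t) = 0.019449 → t = ln(51.41758)/0.345 = 3.93998/0.345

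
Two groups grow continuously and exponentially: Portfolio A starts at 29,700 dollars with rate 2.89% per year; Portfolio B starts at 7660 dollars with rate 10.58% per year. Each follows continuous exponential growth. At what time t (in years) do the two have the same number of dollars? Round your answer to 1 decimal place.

t ≈ 17.6 years

29700·e^(0.0289t) = 7660·e^(0.1058t)
29700/7660 = e^((0.1058 − 0.0289)t) → ln(3.87728) = 0.0769·t
t = 1.35514 / 0.0769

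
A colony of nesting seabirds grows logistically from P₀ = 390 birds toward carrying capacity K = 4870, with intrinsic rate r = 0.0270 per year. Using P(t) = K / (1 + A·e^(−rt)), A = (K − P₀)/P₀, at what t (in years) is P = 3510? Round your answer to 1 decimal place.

t ≈ 125.5 years

A = (4870 − 390)/390 = 11.48718
3510 = 4870/(1 + 11.48718·e^(−0.027t)) → 1 + 11.48718·e^(−0.027t) = 1.38746
e^(−0.027t) = 0.03373 → t = ln(29.64706)/0.027 = 3.38936/0.027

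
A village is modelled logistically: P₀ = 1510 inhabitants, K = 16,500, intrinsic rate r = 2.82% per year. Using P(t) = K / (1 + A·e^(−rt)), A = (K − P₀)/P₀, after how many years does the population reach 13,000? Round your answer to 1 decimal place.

t ≈ 127.9 years

A = (16500 − 1510)/1510 = 9.92715
13000 = 16500/(1 + 9.92715·e^(−0.0282t)) → 1 + 9.92715·e^(−0.0282t) = 1.26923
e^(−0.0282t) = 0.027121 → t = ln(36.87228)/0.0282 = 3.60746/0.0282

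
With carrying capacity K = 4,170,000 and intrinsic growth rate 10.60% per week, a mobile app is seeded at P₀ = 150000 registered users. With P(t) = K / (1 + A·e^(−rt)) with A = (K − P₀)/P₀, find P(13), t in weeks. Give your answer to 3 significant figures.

A = (4170000 − 150000)/150000 = 26.8
P(13) = 4170000 / (1 + 26.8·e^(−0.106·13)) = 4170000 / (1 + 26.8·0.252082)
= 4170000 / 7.7558 ≈ 537661.91

≈ 538,000 registered users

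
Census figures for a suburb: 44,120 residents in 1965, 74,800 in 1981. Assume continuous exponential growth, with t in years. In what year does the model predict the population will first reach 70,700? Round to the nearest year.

r = ln(74800/44120) / 16 = 0.5279/16 ≈ 0.032994 per year
t = ln(70700/44120) / r = 0.47153/0.032994 ≈ 14.29 years after 1965

year 1979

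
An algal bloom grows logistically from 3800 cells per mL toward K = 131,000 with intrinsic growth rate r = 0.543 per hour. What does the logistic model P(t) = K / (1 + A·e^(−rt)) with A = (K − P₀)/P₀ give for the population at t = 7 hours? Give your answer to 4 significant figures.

≈ 74,940 cells per mL

A = (131000 − 3800)/3800 = 33.47368
P(7) = 131000 / (1 + 33.47368·e^(−0.543·7)) = 131000 / (1 + 33.47368·0.022348)
= 131000 / 1.74808 ≈ 74939.2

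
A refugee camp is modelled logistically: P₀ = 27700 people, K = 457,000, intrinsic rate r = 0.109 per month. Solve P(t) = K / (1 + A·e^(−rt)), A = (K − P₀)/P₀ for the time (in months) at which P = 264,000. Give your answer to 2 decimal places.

t ≈ 28.02 months

A = (457000 − 27700)/27700 = 15.49819
264000 = 457000/(1 + 15.49819·e^(−0.109t)) → 1 + 15.49819·e^(−0.109t) = 1.73106
e^(−0.109t) = 0.047171 → t = ln(21.1996)/0.109 = 3.05398/0.109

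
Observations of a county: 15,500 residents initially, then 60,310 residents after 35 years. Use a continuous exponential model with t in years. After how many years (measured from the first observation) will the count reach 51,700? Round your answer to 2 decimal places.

r = ln(60310/15500) / 35 ≈ 0.038819 per year
t = ln(51700/15500) / r = 1.20462 / 0.038819 ≈ 31.032

t ≈ 31.03 years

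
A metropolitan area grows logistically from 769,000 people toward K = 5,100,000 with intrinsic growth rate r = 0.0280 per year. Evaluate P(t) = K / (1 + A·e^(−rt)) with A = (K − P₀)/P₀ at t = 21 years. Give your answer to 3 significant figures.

A = (5100000 − 769000)/769000 = 5.63199
P(21) = 5100000 / (1 + 5.63199·e^(−0.028·21)) = 5100000 / (1 + 5.63199·0.555437)
= 5100000 / 4.12822 ≈ 1235400.57

≈ 1,240,000 people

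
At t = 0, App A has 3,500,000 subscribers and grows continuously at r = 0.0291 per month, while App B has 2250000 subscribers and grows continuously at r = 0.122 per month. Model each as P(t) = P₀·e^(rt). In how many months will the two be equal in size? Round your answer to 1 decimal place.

t ≈ 4.8 months

3500000·e^(0.0291t) = 2250000·e^(0.122t)
3500000/2250000 = e^((0.122 − 0.0291)t) → ln(1.55556) = 0.0929·t
t = 0.44183 / 0.0929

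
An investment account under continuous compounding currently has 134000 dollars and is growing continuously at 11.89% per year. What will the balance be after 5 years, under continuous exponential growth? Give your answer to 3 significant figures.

P(5) = 134000 · e^(0.1189·5) = 134000 · e^(0.5945)
= 134000 · 1.81212 ≈ 242824.7

≈ 243,000 dollars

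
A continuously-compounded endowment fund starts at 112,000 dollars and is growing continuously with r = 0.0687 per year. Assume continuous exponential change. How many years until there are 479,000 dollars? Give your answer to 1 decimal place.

479000 = 112000 · e^(0.0687·t)
t = ln(479000/112000) / 0.0687 = ln(4.27679) / 0.0687 = 1.4532 / 0.0687

t ≈ 21.2 years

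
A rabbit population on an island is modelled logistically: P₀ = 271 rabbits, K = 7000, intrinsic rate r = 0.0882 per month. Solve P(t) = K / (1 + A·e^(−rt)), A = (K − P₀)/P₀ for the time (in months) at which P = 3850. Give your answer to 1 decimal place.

t ≈ 38.7 months

A = (7000 − 271)/271 = 24.83026
3850 = 7000/(1 + 24.83026·e^(−0.0882t)) → 1 + 24.83026·e^(−0.0882t) = 1.81818
e^(−0.0882t) = 0.032951 → t = ln(30.34809)/0.0882 = 3.41273/0.0882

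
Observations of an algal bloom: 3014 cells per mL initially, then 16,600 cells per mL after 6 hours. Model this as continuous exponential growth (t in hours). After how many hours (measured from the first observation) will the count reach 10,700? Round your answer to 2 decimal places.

r = ln(16600/3014) / 6 ≈ 0.284356 per hour
t = ln(10700/3014) / r = 1.26698 / 0.284356 ≈ 4.456

t ≈ 4.46 hours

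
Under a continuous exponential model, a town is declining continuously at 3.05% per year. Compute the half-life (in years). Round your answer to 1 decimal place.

half-life ≈ 22.7 years

half-life = ln(2) / |r| = 0.69315 / 0.0305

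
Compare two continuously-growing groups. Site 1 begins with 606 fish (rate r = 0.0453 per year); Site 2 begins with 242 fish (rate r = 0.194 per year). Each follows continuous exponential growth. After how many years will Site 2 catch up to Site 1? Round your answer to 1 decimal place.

t ≈ 6.2 years

606·e^(0.0453t) = 242·e^(0.194t)
606/242 = e^((0.194 − 0.0453)t) → ln(2.50413) = 0.1487·t
t = 0.91794 / 0.1487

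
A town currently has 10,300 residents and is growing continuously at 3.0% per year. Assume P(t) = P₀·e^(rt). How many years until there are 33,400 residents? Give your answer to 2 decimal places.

33400 = 10300 · e^(0.03·t)
t = ln(33400/10300) / 0.03 = ln(3.24272) / 0.03 = 1.17641 / 0.03

t ≈ 39.21 years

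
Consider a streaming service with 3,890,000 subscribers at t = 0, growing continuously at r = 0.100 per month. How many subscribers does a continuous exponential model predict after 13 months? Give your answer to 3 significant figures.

≈ 14,300,000 subscribers

P(13) = 3890000 · e^(0.1·13) = 3890000 · e^(1.3)
= 3890000 · 3.6693 ≈ 14273564.04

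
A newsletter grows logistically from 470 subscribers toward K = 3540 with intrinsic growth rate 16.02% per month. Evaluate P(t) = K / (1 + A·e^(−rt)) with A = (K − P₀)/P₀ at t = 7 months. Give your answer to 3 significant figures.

≈ 1,130 subscribers

A = (3540 − 470)/470 = 6.53191
P(7) = 3540 / (1 + 6.53191·e^(−0.1602·7)) = 3540 / (1 + 6.53191·0.325823)
= 3540 / 3.12825 ≈ 1131.62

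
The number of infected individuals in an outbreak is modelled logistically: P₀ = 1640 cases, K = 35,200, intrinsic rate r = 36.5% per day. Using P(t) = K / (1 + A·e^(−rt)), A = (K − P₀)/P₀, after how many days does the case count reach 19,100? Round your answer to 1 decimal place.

t ≈ 8.7 days

A = (35200 − 1640)/1640 = 20.46341
19100 = 35200/(1 + 20.46341·e^(−0.365t)) → 1 + 20.46341·e^(−0.365t) = 1.84293
e^(−0.365t) = 0.041192 → t = ln(24.27647)/0.365 = 3.18951/0.365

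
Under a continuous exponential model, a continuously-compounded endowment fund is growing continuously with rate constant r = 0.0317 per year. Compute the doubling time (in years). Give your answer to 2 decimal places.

doubling time = ln(2) / |r| = 0.69315 / 0.0317

doubling time ≈ 21.87 years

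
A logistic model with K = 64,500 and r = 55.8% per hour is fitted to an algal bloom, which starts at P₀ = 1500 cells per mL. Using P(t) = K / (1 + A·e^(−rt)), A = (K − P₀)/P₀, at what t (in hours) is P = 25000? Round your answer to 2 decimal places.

A = (64500 − 1500)/1500 = 42
25000 = 64500/(1 + 42·e^(−0.558t)) → 1 + 42·e^(−0.558t) = 2.58
e^(−0.558t) = 0.037619 → t = ln(26.58228)/0.558 = 3.28024/0.558

t ≈ 5.88 hours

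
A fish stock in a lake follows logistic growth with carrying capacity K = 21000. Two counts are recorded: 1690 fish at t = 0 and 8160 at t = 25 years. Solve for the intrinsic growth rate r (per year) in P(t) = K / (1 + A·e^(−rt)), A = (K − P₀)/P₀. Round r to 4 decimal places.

r ≈ 0.0793 per year

A = (21000 − 1690)/1690 = 11.42604
8160 = 21000/(1 + 11.42604·e^(−r·25)) → e^(−25r) = (2.57353 − 1)/11.42604 = 0.137714
r = −ln(0.137714)/25 = 1.98257/25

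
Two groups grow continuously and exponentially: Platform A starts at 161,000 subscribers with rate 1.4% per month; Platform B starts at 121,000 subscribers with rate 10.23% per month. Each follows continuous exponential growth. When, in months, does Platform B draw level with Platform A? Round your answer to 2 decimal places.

t ≈ 3.23 months

161000·e^(0.014t) = 121000·e^(0.1023t)
161000/121000 = e^((0.1023 − 0.014)t) → ln(1.33058) = 0.0883·t
t = 0.28561 / 0.0883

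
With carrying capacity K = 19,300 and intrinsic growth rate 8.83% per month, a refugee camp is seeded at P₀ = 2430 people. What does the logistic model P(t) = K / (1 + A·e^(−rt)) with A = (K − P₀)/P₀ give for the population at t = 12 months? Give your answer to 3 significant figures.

≈ 5,670 people

A = (19300 − 2430)/2430 = 6.94239
P(12) = 19300 / (1 + 6.94239·e^(−0.0883·12)) = 19300 / (1 + 6.94239·0.346594)
= 19300 / 3.40619 ≈ 5666.15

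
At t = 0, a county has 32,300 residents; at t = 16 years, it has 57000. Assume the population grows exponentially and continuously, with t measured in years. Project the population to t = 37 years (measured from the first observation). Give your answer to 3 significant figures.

r = ln(57000/32300) / 16 ≈ 0.035499 per year
P(37) = 32300 · e^(0.035499·37) = 32300 · 3.71903 ≈ 120124.69

≈ 120,000 residents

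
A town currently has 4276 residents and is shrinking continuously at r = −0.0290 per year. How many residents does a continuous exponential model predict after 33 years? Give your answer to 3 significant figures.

≈ 1,640 residents

P(33) = 4276 · e^(-0.029·33) = 4276 · e^(-0.957)
= 4276 · 0.38404 ≈ 1642.17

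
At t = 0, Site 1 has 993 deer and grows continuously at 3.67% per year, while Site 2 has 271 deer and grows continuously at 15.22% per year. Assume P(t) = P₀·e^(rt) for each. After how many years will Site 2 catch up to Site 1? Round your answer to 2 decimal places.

t ≈ 11.24 years

993·e^(0.0367t) = 271·e^(0.1522t)
993/271 = e^((0.1522 − 0.0367)t) → ln(3.66421) = 0.1155·t
t = 1.29861 / 0.1155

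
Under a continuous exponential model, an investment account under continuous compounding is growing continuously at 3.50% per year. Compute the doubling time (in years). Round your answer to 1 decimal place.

doubling time = ln(2) / |r| = 0.69315 / 0.035

doubling time ≈ 19.8 years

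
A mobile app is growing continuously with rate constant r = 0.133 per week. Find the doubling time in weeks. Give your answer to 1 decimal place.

doubling time = ln(2) / |r| = 0.69315 / 0.133

doubling time ≈ 5.2 weeks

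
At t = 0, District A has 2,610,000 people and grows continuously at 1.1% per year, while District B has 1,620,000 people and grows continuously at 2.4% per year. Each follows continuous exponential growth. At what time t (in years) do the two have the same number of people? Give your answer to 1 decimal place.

t ≈ 36.7 years

2610000·e^(0.011t) = 1620000·e^(0.024t)
2610000/1620000 = e^((0.024 − 0.011)t) → ln(1.61111) = 0.013·t
t = 0.47692 / 0.013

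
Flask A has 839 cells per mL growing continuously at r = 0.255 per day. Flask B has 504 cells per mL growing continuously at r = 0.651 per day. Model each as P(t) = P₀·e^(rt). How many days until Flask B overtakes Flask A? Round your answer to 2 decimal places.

t ≈ 1.29 days

839·e^(0.255t) = 504·e^(0.651t)
839/504 = e^((0.651 − 0.255)t) → ln(1.66468) = 0.396·t
t = 0.50963 / 0.396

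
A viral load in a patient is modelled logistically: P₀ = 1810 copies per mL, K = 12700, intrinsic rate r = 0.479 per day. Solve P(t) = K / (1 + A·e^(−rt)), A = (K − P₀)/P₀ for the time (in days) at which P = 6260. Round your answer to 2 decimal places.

t ≈ 3.69 days

A = (12700 − 1810)/1810 = 6.01657
6260 = 12700/(1 + 6.01657·e^(−0.479t)) → 1 + 6.01657·e^(−0.479t) = 2.02875
e^(−0.479t) = 0.170987 → t = ln(5.84841)/0.479 = 1.76617/0.479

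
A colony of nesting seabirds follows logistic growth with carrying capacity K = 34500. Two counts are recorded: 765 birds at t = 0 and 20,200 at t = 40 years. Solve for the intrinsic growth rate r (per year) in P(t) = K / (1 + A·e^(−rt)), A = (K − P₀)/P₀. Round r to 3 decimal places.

r ≈ 0.103 per year

A = (34500 − 765)/765 = 44.09804
20200 = 34500/(1 + 44.09804·e^(−r·40)) → e^(−40r) = (1.70792 − 1)/44.09804 = 0.016053
r = −ln(0.016053)/40 = 4.13184/40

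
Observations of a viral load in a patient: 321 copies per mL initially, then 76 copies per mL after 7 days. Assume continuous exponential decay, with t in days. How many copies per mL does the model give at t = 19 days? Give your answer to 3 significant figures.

r = ln(76/321) / 7 ≈ -0.205815 per day
P(19) = 321 · e^(-0.205815·19) = 321 · 0.02003 ≈ 6.43

≈ 6.43 copies per mL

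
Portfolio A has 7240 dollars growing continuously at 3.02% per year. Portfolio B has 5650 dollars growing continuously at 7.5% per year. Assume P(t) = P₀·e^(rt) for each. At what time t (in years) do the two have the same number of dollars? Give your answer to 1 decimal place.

t ≈ 5.5 years

7240·e^(0.0302t) = 5650·e^(0.075t)
7240/5650 = e^((0.075 − 0.0302)t) → ln(1.28142) = 0.0448·t
t = 0.24797 / 0.0448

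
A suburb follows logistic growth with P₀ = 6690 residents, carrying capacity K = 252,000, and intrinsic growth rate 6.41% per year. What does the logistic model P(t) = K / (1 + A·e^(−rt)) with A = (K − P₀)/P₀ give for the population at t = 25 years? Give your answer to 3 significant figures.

≈ 30,100 residents

A = (252000 − 6690)/6690 = 36.66816
P(25) = 252000 / (1 + 36.66816·e^(−0.0641·25)) = 252000 / (1 + 36.66816·0.201392)
= 252000 / 8.38469 ≈ 30054.78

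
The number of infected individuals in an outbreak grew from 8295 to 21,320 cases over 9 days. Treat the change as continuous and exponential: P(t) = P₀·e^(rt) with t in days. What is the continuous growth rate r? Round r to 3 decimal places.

21320 = 8295 · e^(r·9)
e^(9r) = 21320/8295 = 2.57022
r = ln(2.57022) / 9 = 0.94399 / 9

r ≈ 0.105 per day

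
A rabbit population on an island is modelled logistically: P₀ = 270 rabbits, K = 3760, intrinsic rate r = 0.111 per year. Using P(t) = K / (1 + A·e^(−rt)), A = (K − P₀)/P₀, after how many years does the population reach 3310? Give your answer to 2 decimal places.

A = (3760 − 270)/270 = 12.92593
3310 = 3760/(1 + 12.92593·e^(−0.111t)) → 1 + 12.92593·e^(−0.111t) = 1.13595
e^(−0.111t) = 0.010518 → t = ln(95.07737)/0.111 = 4.55469/0.111

t ≈ 41.03 years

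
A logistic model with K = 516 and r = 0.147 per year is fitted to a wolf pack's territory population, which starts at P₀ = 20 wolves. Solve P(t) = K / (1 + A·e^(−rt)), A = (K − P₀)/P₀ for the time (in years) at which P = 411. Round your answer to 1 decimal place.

t ≈ 31.1 years

A = (516 − 20)/20 = 24.8
411 = 516/(1 + 24.8·e^(−0.147t)) → 1 + 24.8·e^(−0.147t) = 1.25547
e^(−0.147t) = 0.010301 → t = ln(97.07429)/0.147 = 4.57548/0.147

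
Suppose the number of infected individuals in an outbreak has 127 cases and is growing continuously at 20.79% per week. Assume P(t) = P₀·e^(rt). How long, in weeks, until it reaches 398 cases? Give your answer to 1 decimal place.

t ≈ 5.5 weeks

398 = 127 · e^(0.2079·t)
t = ln(398/127) / 0.2079 = ln(3.13386) / 0.2079 = 1.14226 / 0.2079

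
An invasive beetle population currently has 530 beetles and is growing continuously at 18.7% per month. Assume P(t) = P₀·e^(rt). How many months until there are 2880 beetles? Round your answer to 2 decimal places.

t ≈ 9.05 months

2880 = 530 · e^(0.187·t)
t = ln(2880/530) / 0.187 = ln(5.43396) / 0.187 = 1.69267 / 0.187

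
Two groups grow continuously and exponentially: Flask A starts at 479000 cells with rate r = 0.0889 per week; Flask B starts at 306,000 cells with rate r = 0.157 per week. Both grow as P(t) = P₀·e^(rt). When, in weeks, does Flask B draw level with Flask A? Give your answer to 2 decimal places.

479000·e^(0.0889t) = 306000·e^(0.157t)
479000/306000 = e^((0.157 − 0.0889)t) → ln(1.56536) = 0.0681·t
t = 0.44812 / 0.0681

t ≈ 6.58 weeks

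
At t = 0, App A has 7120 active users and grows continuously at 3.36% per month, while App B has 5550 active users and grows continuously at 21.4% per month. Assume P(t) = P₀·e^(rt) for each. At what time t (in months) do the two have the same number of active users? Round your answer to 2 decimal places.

t ≈ 1.38 months

7120·e^(0.0336t) = 5550·e^(0.214t)
7120/5550 = e^((0.214 − 0.0336)t) → ln(1.28288) = 0.1804·t
t = 0.24911 / 0.1804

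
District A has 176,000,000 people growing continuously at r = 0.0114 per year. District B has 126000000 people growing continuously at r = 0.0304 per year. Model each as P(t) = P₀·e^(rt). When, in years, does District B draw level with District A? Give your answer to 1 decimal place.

176000000·e^(0.0114t) = 126000000·e^(0.0304t)
176000000/126000000 = e^((0.0304 − 0.0114)t) → ln(1.39683) = 0.019·t
t = 0.3342 / 0.019

t ≈ 17.6 years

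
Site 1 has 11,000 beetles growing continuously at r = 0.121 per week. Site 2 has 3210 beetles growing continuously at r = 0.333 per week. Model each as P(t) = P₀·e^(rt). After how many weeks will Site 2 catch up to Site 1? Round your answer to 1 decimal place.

11000·e^(0.121t) = 3210·e^(0.333t)
11000/3210 = e^((0.333 − 0.121)t) → ln(3.42679) = 0.212·t
t = 1.23162 / 0.212

t ≈ 5.8 weeks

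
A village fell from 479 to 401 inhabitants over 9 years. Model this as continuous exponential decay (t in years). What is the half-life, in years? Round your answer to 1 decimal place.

half-life ≈ 35.1 years

r = ln(401/479) / 9 = ln(0.83716) / 9 ≈ -0.019749 per year
half-life = ln 2 / |r| = 0.69315 / 0.019749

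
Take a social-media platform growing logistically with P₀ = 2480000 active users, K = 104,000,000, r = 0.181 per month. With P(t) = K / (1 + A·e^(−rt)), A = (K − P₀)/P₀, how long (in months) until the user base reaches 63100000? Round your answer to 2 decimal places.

t ≈ 22.90 months

A = (104000000 − 2480000)/2480000 = 40.93548
63100000 = 104000000/(1 + 40.93548·e^(−0.181t)) → 1 + 40.93548·e^(−0.181t) = 1.64818
e^(−0.181t) = 0.015834 → t = ln(63.15474)/0.181 = 4.14559/0.181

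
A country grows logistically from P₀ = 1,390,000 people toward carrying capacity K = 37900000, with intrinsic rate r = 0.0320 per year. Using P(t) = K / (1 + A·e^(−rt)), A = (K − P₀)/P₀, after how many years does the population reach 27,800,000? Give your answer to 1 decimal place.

t ≈ 133.8 years

A = (37900000 − 1390000)/1390000 = 26.26619
27800000 = 37900000/(1 + 26.26619·e^(−0.032t)) → 1 + 26.26619·e^(−0.032t) = 1.36331
e^(−0.032t) = 0.013832 → t = ln(72.29703)/0.032 = 4.28078/0.032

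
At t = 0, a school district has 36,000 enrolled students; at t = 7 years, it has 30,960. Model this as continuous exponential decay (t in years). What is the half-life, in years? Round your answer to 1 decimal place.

half-life ≈ 32.2 years

r = ln(30960/36000) / 7 = ln(0.86) / 7 ≈ -0.021546 per year
half-life = ln 2 / |r| = 0.69315 / 0.021546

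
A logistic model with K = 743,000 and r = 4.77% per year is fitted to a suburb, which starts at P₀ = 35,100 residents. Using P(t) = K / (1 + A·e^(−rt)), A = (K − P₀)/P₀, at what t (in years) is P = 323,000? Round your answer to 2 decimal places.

A = (743000 − 35100)/35100 = 20.16809
323000 = 743000/(1 + 20.16809·e^(−0.0477t)) → 1 + 20.16809·e^(−0.0477t) = 2.30031
e^(−0.0477t) = 0.064474 → t = ln(15.51022)/0.0477 = 2.7415/0.0477

t ≈ 57.47 years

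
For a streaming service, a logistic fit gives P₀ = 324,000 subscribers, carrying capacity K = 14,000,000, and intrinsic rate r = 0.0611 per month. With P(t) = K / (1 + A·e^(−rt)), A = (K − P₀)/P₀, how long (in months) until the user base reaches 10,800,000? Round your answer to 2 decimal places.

t ≈ 81.16 months

A = (14000000 − 324000)/324000 = 42.20988
10800000 = 14000000/(1 + 42.20988·e^(−0.0611t)) → 1 + 42.20988·e^(−0.0611t) = 1.2963
e^(−0.0611t) = 0.00702 → t = ln(142.45833)/0.0611 = 4.95905/0.0611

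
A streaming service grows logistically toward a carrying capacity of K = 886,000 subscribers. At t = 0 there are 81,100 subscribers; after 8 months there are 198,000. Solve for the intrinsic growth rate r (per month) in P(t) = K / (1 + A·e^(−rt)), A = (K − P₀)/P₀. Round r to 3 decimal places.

A = (886000 − 81100)/81100 = 9.92478
198000 = 886000/(1 + 9.92478·e^(−r·8)) → e^(−8r) = (4.47475 − 1)/9.92478 = 0.350108
r = −ln(0.350108)/8 = 1.04951/8

r ≈ 0.131 per month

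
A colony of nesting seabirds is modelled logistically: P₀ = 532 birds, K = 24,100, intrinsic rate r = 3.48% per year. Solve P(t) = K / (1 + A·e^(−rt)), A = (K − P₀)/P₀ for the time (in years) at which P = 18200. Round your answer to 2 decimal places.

A = (24100 − 532)/532 = 44.30075
18200 = 24100/(1 + 44.30075·e^(−0.0348t)) → 1 + 44.30075·e^(−0.0348t) = 1.32418
e^(−0.0348t) = 0.007318 → t = ln(136.65656)/0.0348 = 4.91747/0.0348

t ≈ 141.31 years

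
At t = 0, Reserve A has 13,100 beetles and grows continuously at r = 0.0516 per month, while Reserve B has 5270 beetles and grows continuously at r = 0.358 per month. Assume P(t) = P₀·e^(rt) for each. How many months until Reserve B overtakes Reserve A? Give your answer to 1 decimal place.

13100·e^(0.0516t) = 5270·e^(0.358t)
13100/5270 = e^((0.358 − 0.0516)t) → ln(2.48577) = 0.3064·t
t = 0.91058 / 0.3064

t ≈ 3.0 months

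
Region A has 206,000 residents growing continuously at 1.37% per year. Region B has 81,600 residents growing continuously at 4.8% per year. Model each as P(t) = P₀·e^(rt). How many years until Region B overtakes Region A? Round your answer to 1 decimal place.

t ≈ 27.0 years

206000·e^(0.0137t) = 81600·e^(0.048t)
206000/81600 = e^((0.048 − 0.0137)t) → ln(2.52451) = 0.0343·t
t = 0.92605 / 0.0343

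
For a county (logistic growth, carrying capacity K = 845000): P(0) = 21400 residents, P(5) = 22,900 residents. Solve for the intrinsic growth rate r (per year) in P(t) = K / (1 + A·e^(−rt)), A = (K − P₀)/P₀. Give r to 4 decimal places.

r ≈ 0.0139 per year

A = (845000 − 21400)/21400 = 38.48598
22900 = 845000/(1 + 38.48598·e^(−r·5)) → e^(−5r) = (36.89956 − 1)/38.48598 = 0.932796
r = −ln(0.932796)/5 = 0.06957/5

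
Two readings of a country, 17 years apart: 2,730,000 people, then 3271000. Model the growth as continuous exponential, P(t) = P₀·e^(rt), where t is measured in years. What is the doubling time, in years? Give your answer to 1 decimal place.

r = ln(3271000/2730000) / 17 = ln(1.19817) / 17 ≈ 0.010635 per year
doubling time = ln 2 / |r| = 0.69315 / 0.010635

doubling time ≈ 65.2 years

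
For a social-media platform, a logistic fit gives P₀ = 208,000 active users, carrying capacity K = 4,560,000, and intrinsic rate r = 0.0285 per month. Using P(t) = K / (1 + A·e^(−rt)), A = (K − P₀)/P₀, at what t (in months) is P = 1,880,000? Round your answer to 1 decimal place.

A = (4560000 − 208000)/208000 = 20.92308
1880000 = 4560000/(1 + 20.92308·e^(−0.0285t)) → 1 + 20.92308·e^(−0.0285t) = 2.42553
e^(−0.0285t) = 0.068132 → t = ln(14.67738)/0.0285 = 2.68631/0.0285

t ≈ 94.3 months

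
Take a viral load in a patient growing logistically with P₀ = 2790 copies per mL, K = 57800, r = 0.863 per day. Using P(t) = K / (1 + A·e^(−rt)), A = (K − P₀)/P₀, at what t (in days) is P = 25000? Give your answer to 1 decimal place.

A = (57800 − 2790)/2790 = 19.71685
25000 = 57800/(1 + 19.71685·e^(−0.863t)) → 1 + 19.71685·e^(−0.863t) = 2.312
e^(−0.863t) = 0.066542 → t = ln(15.02808)/0.863 = 2.70992/0.863

t ≈ 3.1 days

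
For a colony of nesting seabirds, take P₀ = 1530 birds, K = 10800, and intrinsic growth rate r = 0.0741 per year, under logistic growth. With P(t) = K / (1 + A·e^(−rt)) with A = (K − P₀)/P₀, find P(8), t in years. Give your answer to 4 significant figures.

≈ 2,483 birds

A = (10800 − 1530)/1530 = 6.05882
P(8) = 10800 / (1 + 6.05882·e^(−0.0741·8)) = 10800 / (1 + 6.05882·0.552777)
= 10800 / 4.34918 ≈ 2483.23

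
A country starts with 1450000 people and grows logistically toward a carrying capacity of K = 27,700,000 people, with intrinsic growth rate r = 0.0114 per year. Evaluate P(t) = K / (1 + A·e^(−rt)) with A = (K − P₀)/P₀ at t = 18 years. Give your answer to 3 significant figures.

A = (27700000 − 1450000)/1450000 = 18.10345
P(18) = 27700000 / (1 + 18.10345·e^(−0.0114·18)) = 27700000 / (1 + 18.10345·0.814484)
= 27700000 / 15.74498 ≈ 1759291.32

≈ 1,760,000 people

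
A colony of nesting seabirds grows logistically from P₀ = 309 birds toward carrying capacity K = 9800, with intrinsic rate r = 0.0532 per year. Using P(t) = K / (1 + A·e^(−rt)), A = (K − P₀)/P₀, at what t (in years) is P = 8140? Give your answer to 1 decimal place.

A = (9800 − 309)/309 = 30.71521
8140 = 9800/(1 + 30.71521·e^(−0.0532t)) → 1 + 30.71521·e^(−0.0532t) = 1.20393
e^(−0.0532t) = 0.006639 → t = ln(150.61555)/0.0532 = 5.01473/0.0532

t ≈ 94.3 years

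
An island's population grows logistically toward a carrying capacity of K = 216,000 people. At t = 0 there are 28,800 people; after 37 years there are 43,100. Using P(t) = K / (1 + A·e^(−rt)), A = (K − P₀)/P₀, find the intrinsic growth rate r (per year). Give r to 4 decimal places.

r ≈ 0.0130 per year

A = (216000 − 28800)/28800 = 6.5
43100 = 216000/(1 + 6.5·e^(−r·37)) → e^(−37r) = (5.0116 − 1)/6.5 = 0.617169
r = −ln(0.617169)/37 = 0.48261/37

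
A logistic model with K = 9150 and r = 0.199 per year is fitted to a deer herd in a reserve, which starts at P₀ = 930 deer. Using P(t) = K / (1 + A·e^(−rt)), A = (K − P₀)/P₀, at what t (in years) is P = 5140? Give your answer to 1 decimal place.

t ≈ 12.2 years

A = (9150 − 930)/930 = 8.83871
5140 = 9150/(1 + 8.83871·e^(−0.199t)) → 1 + 8.83871·e^(−0.199t) = 1.78016
e^(−0.199t) = 0.088266 → t = ln(11.32942)/0.199 = 2.4274/0.199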